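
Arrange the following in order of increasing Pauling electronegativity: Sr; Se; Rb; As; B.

EN rises left→right (higher Z_eff, smaller atoms) and falls top→bottom (larger, more shielded atoms).
Here both period and group differ, so the two effects have to be weighed against each other.
Sr > Rb: Sr lies to the right of Rb in period 5, so the across-period effect alone puts Sr higher.
B > Sr: relative to Sr, both the across-period and down-group shifts push B's electronegativity up.
As > B: the two effects oppose for this pair; the across-period effect wins (2.18 vs 2.04).
Se > As: both are in period 4; the period trend gives Se the larger value.
Approximate values (Pauling): B 2.04, As 2.18, Se 2.55, Rb 0.82, Sr 0.95.
So from lowest to highest: Rb < Sr < B < As < Se.

Rb < Sr < B < As < Se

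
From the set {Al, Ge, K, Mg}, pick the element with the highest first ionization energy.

Ge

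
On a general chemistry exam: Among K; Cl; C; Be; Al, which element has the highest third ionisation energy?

Consider each +2 ion: K²⁺ is already 1 electron into the core; Cl²⁺ still has 5 valence electrons; C²⁺ still has 2 valence electrons; Be²⁺ is the bare [He] core; Al²⁺ still has 1 valence electron.
Usually core removal costs more than valence removal, but here the competition is close: a tightly held n=2 valence electron can cost more to remove than an n=3 core electron, so the actual values have to decide it.
Valence configurations: Cl²⁺ [Ne]3s²3p³, C²⁺ [He]2s², Al²⁺ [Ne]3s¹.
Tabulated IE_3 (kJ/mol): K 4420, Cl 3822, C 4620, Be 14849, Al 2745.
Hence IE_3: Al < Cl < K < C < Be.

Be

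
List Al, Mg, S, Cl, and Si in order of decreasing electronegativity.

Smaller atoms with higher effective nuclear charge are more electronegative.
All lie in period 3, so electronegativity increases left to right.
So from highest to lowest: Cl > S > Si > Al > Mg.

Cl > S > Si > Al > Mg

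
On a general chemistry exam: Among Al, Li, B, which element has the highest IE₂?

Consider each +1 ion: Al⁺ still has 2 valence electrons; Li⁺ is the bare [He] core; B⁺ still has 2 valence electrons.
Core electrons are held far more tightly than valence electrons, so Li tops the IE_2 order.
Valence configurations: Al⁺ [Ne]3s², B⁺ [He]2s².
Tabulated IE_2 (kJ/mol): Al 1817, Li 7298, B 2427.
Hence IE_2: Al < B < Li.

Li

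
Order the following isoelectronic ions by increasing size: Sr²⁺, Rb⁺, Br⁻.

All of these have 36 electrons, so size is governed by nuclear charge alone: the more protons, the stronger the pull on the same electron cloud, and the smaller the ion.
Nuclear charges: Sr²⁺ (Z=38), Rb⁺ (Z=37), Br⁻ (Z=35).
Smallest to largest: Sr²⁺ < Rb⁺ < Br⁻.

Sr²⁺, Rb⁺, Br⁻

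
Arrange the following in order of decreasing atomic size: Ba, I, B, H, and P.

Moving right in a period, electrons are added to the same shell under a stronger nuclear pull, so atoms get smaller; moving down, a new shell is opened and atoms get larger.
These span different periods and groups, so the two trends combine.
B > H: period and group pull opposite ways; the down-group shift dominates (85 vs 32 pm).
P > B: the two effects oppose for this pair; the down-group effect wins (111 vs 85 pm).
I > P: the two effects oppose for this pair; the down-group effect wins (133 vs 111 pm).
Ba > I: relative to I, both the across-period and down-group shifts push Ba's atomic radius up.
For reference (pm): H 32, B 85, P 111, I 133, Ba 196.
So from largest to smallest: Ba > I > P > B > H.

Ba > I > P > B > H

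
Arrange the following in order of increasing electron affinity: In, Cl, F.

In < F < Cl

F is in period 2, group 17; Cl is in period 3, group 17; In is in period 5, group 13.
Atoms with high Z_eff and room in the valence shell (especially the halogens) have the most exothermic electron affinities.
Here both period and group differ, so the two effects have to be weighed against each other.
F > In: both effects reinforce here, so F is clearly the higher of the two.
Cl > F: this pair runs against the simple trend — see the exception note.
Note the exception: Cl has a higher electron affinity than F, contrary to the simple trend — F's small 2p subshell makes the incoming electron feel strong e⁻–e⁻ repulsion, so Cl actually releases more energy on gaining an electron.
Approximate values (kJ/mol): F 328, Cl 349, In 29.
So from lowest to highest: In < F < Cl.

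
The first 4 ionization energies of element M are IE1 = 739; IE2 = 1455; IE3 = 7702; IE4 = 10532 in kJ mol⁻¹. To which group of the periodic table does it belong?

Look for the largest jump between consecutive ionization energies: IE3/IE2 ≈ 5.3, far larger than any earlier ratio.
That jump marks the point where a core electron is being removed. So the atom has 2 valence electrons.
A main-group element with 2 valence electrons is in group 2.

Group 2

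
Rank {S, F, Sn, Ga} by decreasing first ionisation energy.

F, S, Sn, Ga

F is in period 2, group 17; S is in period 3, group 16; Ga is in period 4, group 13; Sn is in period 5, group 14.
IE₁ increases left→right with effective nuclear charge and decreases top→bottom as the valence shell moves farther out.
Here both period and group differ, so the two effects have to be weighed against each other.
Sn > Ga: the two effects oppose for this pair; the across-period effect wins (709 vs 579 kJ/mol).
S > Sn: both effects reinforce here, so S is clearly the higher of the two.
F > S: both effects reinforce here, so F is clearly the higher of the two.
Approximate values (kJ/mol): F 1681, S 1000, Ga 579, Sn 709.
So from highest to lowest: F > S > Sn > Ga.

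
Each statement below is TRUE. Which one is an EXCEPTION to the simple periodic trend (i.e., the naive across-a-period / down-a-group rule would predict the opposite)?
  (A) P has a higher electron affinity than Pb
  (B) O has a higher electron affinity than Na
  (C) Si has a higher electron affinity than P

(C)

The general trend: electron affinity increases across a period and decreases down a group.
(A) P (period 3, group 15) vs Pb (period 6, group 14): the stated order agrees with the simple trend.
(B) O (period 2, group 16) vs Na (period 3, group 1): the stated order agrees with the simple trend.
(C) Si (period 3, group 14) vs P (period 3, group 15): the stated order contradicts the simple trend.
The exception is (C): adding an electron to P's half-filled 3p³ is unfavourable, so Si (3p²) has the more exothermic EA.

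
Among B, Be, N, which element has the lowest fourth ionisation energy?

IE_4 is the cost of taking one more electron from the +3 cation: B³⁺ is the bare [He] core; Be³⁺ is already 1 electron into the core; N³⁺ still has 2 valence electrons.
Breaking into a closed-shell core is much more expensive than removing a leftover valence electron — Be and B have the largest IE_4 here.
The numbers (kJ/mol): B 25026, Be 21007, N 7475.
Overall IE_4 order: N < Be < B.

N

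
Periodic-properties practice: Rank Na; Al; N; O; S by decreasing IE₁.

N is in period 2, group 15; O is in period 2, group 16; Na is in period 3, group 1; Al is in period 3, group 13; S is in period 3, group 16.
IE₁ increases left→right with effective nuclear charge and decreases top→bottom as the valence shell moves farther out.
Neither a single period nor a single group — weigh both effects.
Al > Na: both are in period 3; the period trend gives Al the larger value.
S > Al: S lies to the right of Al in period 3, so the across-period effect alone puts S higher.
O > S: they share group 16; the group trend gives O the larger value.
N > O: this pair runs against the simple trend — see the exception note.
Note the exception: N has a higher first ionization energy than O, contrary to the simple trend — pairing an electron in O's 2p⁴ costs repulsion energy, so O ionizes more easily than half-filled N (2p³).
For reference (kJ/mol): N 1402, O 1314, Na 496, Al 578, S 1000.
So from highest to lowest: N > O > S > Al > Na.

N > O > S > Al > Na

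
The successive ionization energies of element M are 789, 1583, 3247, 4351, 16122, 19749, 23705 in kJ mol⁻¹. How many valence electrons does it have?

Look for the largest jump between consecutive ionization energies: IE5/IE4 ≈ 3.7, far larger than any earlier ratio.
That jump marks the point where a core electron is being removed. So the atom has 4 valence electrons.

4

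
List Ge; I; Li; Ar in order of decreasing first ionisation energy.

Ar > I > Ge > Li

Li is in period 2, group 1; Ar is in period 3, group 18; Ge is in period 4, group 14; I is in period 5, group 17.
Removing the outermost electron gets harder across a period and easier down a group.
Neither a single period nor a single group — weigh both effects.
Ge > Li: period and group pull opposite ways; the across-period shift dominates (762 vs 520 kJ/mol).
I > Ge: the two effects oppose for this pair; the across-period effect wins (1008 vs 762 kJ/mol).
Ar > I: both effects reinforce here, so Ar is clearly the higher of the two.
For reference (kJ/mol): Li 520, Ar 1521, Ge 762, I 1008.
So from highest to lowest: Ar > I > Ge > Li.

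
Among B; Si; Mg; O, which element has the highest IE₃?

Mg

After 2 electrons have been removed, what remains? B²⁺ still has 1 valence electron; Si²⁺ still has 2 valence electrons; Mg²⁺ is the bare [Ne] core; O²⁺ still has 4 valence electrons.
Core electrons are held far more tightly than valence electrons, so Mg tops the IE_3 order.
Valence configurations: B²⁺ [He]2s¹, Si²⁺ [Ne]3s², O²⁺ [He]2s²2p².
The numbers (kJ/mol): B 3660, Si 3232, Mg 7733, O 5300.
Overall IE_3 order: Si < B < O < Mg.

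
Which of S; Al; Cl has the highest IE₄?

Al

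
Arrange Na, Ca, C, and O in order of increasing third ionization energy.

After 2 electrons have been removed, what remains? Na²⁺ is already 1 electron into the core; Ca²⁺ is the bare [Ar] core; C²⁺ still has 2 valence electrons; O²⁺ still has 4 valence electrons.
Usually core removal costs more than valence removal, but here the competition is close: a tightly held n=2 valence electron can cost more to remove than an n=3 core electron, so the actual values have to decide it.
Valence configurations: C²⁺ [He]2s², O²⁺ [He]2s²2p².
The numbers (kJ/mol): Na 6910, Ca 4912, C 4620, O 5300.
Putting it together, IE_3: C < Ca < O < Na.

C < Ca < O < Na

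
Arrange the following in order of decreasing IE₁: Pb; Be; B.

Be is in period 2, group 2; B is in period 2, group 13; Pb is in period 6, group 14.
IE₁ increases left→right with effective nuclear charge and decreases top→bottom as the valence shell moves farther out.
These span different periods and groups, so the two trends combine.
B > Pb: period and group pull opposite ways; the down-group shift dominates (801 vs 716 kJ/mol).
Be > B: this pair runs against the simple trend — see the exception note.
Note the exception: Be has a higher first ionization energy than B, contrary to the simple trend — removing B's lone 2p electron is easier than breaking Be's filled 2s².
Approximate values (kJ/mol): Be 900, B 801, Pb 716.
So from highest to lowest: Be > B > Pb.

Be > B > Pb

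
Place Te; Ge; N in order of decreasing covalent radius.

Moving right in a period, electrons are added to the same shell under a stronger nuclear pull, so atoms get smaller; moving down, a new shell is opened and atoms get larger.
Here both period and group differ, so the two effects have to be weighed against each other.
Ge > N: both effects reinforce here, so Ge is clearly the larger of the two.
Te > Ge: period and group pull opposite ways; the down-group shift dominates (136 vs 121 pm).
Tabulated atomic radius (pm): N 71, Ge 121, Te 136.
So from largest to smallest: Te > Ge > N.

Te > Ge > N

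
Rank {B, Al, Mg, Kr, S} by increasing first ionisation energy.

Al, Mg, B, S, Kr

Removing the outermost electron gets harder across a period and easier down a group.
These span different periods and groups, so the two trends combine.
Mg > Al: this pair runs against the simple trend — see the exception note.
B > Mg: relative to Mg, both the across-period and down-group shifts push B's first ionization energy up.
S > B: period and group pull opposite ways; the across-period shift dominates (1000 vs 801 kJ/mol).
Kr > S: the two effects oppose for this pair; the across-period effect wins (1351 vs 1000 kJ/mol).
Note the exception: Mg has a higher first ionization energy than Al, contrary to the simple trend — Al's single 3p electron is easier to remove than one from Mg's filled 3s².
Tabulated first ionization energy (kJ/mol): B 801, Mg 738, Al 578, S 1000, Kr 1351.
So from lowest to highest: Al < Mg < B < S < Kr.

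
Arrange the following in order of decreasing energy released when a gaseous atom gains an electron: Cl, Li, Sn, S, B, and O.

Electron affinity generally becomes more exothermic across a period toward the halogens and less exothermic down a group.
Neither a single period nor a single group — weigh both effects.
Li > B: this pair runs against the simple trend — see the exception note.
Sn > Li: period and group pull opposite ways; the across-period shift dominates (107 vs 60 kJ/mol).
O > Sn: both effects reinforce here, so O is clearly the higher of the two.
S > O: this pair runs against the simple trend — see the exception note.
Cl > S: both are in period 3; the period trend gives Cl the larger value.
Note the exception: Li has a higher electron affinity than B, contrary to the simple trend — B's ns²np¹ configuration gives only a small electron affinity — the sparsely filled np subshell binds an added electron weakly.
Note the exception: S has a higher electron affinity than O, contrary to the simple trend — the compact 2p subshell of O repels the added electron more than S's larger 3p does.
Approximate values (kJ/mol): Li 60, B 27, O 141, S 200, Cl 349, Sn 107.
So from highest to lowest: Cl > S > O > Sn > Li > B.

Cl, S, O, Sn, Li, B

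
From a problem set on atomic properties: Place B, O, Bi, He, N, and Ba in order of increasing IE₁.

Ba < Bi < B < O < N < He

IE₁ increases left→right with effective nuclear charge and decreases top→bottom as the valence shell moves farther out.
Neither a single period nor a single group — weigh both effects.
Bi > Ba: Bi lies to the right of Ba in period 6, so the across-period effect alone puts Bi higher.
B > Bi: period and group pull opposite ways; the down-group shift dominates (801 vs 703 kJ/mol).
O > B: both are in period 2; the period trend gives O the larger value.
N > O: this pair runs against the simple trend — see the exception note.
He > N: relative to N, both the across-period and down-group shifts push He's first ionization energy up.
Note the exception: N has a higher first ionization energy than O, contrary to the simple trend — pairing an electron in O's 2p⁴ costs repulsion energy, so O ionizes more easily than half-filled N (2p³).
Approximate values (kJ/mol): He 2372, B 801, N 1402, O 1314, Ba 503, Bi 703.
So from lowest to highest: Ba < Bi < B < O < N < He.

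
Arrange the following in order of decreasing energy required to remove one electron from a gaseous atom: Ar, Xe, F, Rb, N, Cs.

F > Ar > N > Xe > Rb > Cs

Across a period the outer electron is held more tightly (higher IE₁); down a group it sits in a higher shell, more shielded, and comes off more easily.
Here both period and group differ, so the two effects have to be weighed against each other.
Rb > Cs: Rb sits above Cs in group 1, so the down-group effect alone puts Rb higher.
Xe > Rb: Xe lies to the right of Rb in period 5, so the across-period effect alone puts Xe higher.
N > Xe: the two effects oppose for this pair; the down-group effect wins (1402 vs 1170 kJ/mol).
Ar > N: period and group pull opposite ways; the across-period shift dominates (1521 vs 1402 kJ/mol).
F > Ar: period and group pull opposite ways; the down-group shift dominates (1681 vs 1521 kJ/mol).
For reference (kJ/mol): N 1402, F 1681, Ar 1521, Rb 403, Xe 1170, Cs 376.
So from highest to lowest: F > Ar > N > Xe > Rb > Cs.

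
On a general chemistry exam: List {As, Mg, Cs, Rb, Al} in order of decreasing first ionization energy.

As > Mg > Al > Rb > Cs

Mg is in period 3, group 2; Al is in period 3, group 13; As is in period 4, group 15; Rb is in period 5, group 1; Cs is in period 6, group 1.
Removing the outermost electron gets harder across a period and easier down a group.
Neither a single period nor a single group — weigh both effects.
Rb > Cs: Rb sits above Cs in group 1, so the down-group effect alone puts Rb higher.
Al > Rb: relative to Rb, both the across-period and down-group shifts push Al's first ionization energy up.
Mg > Al: this pair runs against the simple trend — see the exception note.
As > Mg: the two effects oppose for this pair; the across-period effect wins (947 vs 738 kJ/mol).
Note the exception: Mg has a higher first ionization energy than Al, contrary to the simple trend — Al's single 3p electron is easier to remove than one from Mg's filled 3s².
For reference (kJ/mol): Mg 738, Al 578, As 947, Rb 403, Cs 376.
So from highest to lowest: As > Mg > Al > Rb > Cs.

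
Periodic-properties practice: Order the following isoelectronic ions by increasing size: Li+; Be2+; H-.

Be2+ < Li+ < H-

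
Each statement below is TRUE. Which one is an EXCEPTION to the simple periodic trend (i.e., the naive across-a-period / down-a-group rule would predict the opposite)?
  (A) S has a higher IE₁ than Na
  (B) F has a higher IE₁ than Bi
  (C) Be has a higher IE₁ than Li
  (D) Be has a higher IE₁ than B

(D)

The general trend: IE₁ increases across a period and decreases down a group.
(A) S (period 3, group 16) vs Na (period 3, group 1): the stated order agrees with the simple trend.
(B) F (period 2, group 17) vs Bi (period 6, group 15): the stated order agrees with the simple trend.
(C) Be (period 2, group 2) vs Li (period 2, group 1): the stated order agrees with the simple trend.
(D) Be (period 2, group 2) vs B (period 2, group 13): the stated order contradicts the simple trend.
The exception is (D): removing B's lone 2p electron is easier than breaking Be's filled 2s².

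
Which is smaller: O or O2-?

Forming O2- adds 2 electrons to O. More electron–electron repulsion in the same shell, with unchanged nuclear charge, lets the cloud expand.
An anion is larger than its parent atom: O2- > O.

O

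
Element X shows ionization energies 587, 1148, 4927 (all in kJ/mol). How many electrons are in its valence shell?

2

Look for the largest jump between consecutive ionization energies: IE3/IE2 ≈ 4.3, far larger than any earlier ratio.
That jump marks the point where a core electron is being removed. So the atom has 2 valence electrons.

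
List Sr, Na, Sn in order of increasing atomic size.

Radius decreases left→right (rising Z_eff, same n) and increases top→bottom (higher n).
Here both period and group differ, so the two effects have to be weighed against each other.
Na > Sn: the two effects oppose for this pair; the across-period effect wins (155 vs 140 pm).
Sr > Na: period and group pull opposite ways; the down-group shift dominates (185 vs 155 pm).
For reference (pm): Na 155, Sr 185, Sn 140.
So from smallest to largest: Sn < Na < Sr.

Sn, Na, Sr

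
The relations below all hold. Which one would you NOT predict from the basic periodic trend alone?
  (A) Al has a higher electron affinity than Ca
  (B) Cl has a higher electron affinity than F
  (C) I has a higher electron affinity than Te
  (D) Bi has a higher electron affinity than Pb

(B)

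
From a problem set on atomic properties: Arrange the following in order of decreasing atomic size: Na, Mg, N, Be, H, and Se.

Na > Mg > Se > Be > N > H

H is in period 1, group 1; Be is in period 2, group 2; N is in period 2, group 15; Na is in period 3, group 1; Mg is in period 3, group 2; Se is in period 4, group 16.
Radius decreases left→right (rising Z_eff, same n) and increases top→bottom (higher n).
These span different periods and groups, so the two trends combine.
N > H: period and group pull opposite ways; the down-group shift dominates (71 vs 32 pm).
Be > N: Be lies to the left of N in period 2, so the across-period effect alone puts Be larger.
Se > Be: period and group pull opposite ways; the down-group shift dominates (116 vs 102 pm).
Mg > Se: the two effects oppose for this pair; the across-period effect wins (139 vs 116 pm).
Na > Mg: both are in period 3; the period trend gives Na the larger value.
Approximate values (pm): H 32, Be 102, N 71, Na 155, Mg 139, Se 116.
So from largest to smallest: Na > Mg > Se > Be > N > H.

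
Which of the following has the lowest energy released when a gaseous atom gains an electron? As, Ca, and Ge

Ca is in period 4, group 2; Ge is in period 4, group 14; As is in period 4, group 15.
Adding an electron releases more energy for atoms nearer the top right (short of the noble gases).
All lie in period 4; the across-period trend (electron affinity increases left to right) applies, with the exception below.
Note the exception: Ge has a higher electron affinity than As, contrary to the simple trend — adding an electron to As's half-filled 4p³ is unfavourable, so Ge (4p²) has the more exothermic EA.
For reference (kJ/mol): Ca 2, Ge 119, As 78.
The lowest energy released when a gaseous atom gains an electron among these belongs to Ca.

Ca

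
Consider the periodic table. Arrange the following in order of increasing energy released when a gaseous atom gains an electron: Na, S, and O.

Na < O < S

EA tends to increase across a period and decrease down a group, though the pattern is less regular than for IE or radius.
These span different periods and groups, so the two trends combine.
O > Na: both effects reinforce here, so O is clearly the higher of the two.
S > O: this pair runs against the simple trend — see the exception note.
Note the exception: S has a higher electron affinity than O, contrary to the simple trend — the compact 2p subshell of O repels the added electron more than S's larger 3p does.
For reference (kJ/mol): O 141, Na 53, S 200.
So from lowest to highest: Na < O < S.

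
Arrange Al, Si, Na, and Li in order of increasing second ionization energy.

Si, Al, Na, Li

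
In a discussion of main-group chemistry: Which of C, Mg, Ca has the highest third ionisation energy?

Mg

The third ionization energy removes an electron from the +2 ion. For each element: C²⁺ still has 2 valence electrons; Mg²⁺ is the bare [Ne] core; Ca²⁺ is the bare [Ar] core.
Core electrons are held far more tightly than valence electrons, so Ca and Mg top the IE_3 order.
The numbers (kJ/mol): C 4620, Mg 7733, Ca 4912.
So the third ionization energies run C < Ca < Mg.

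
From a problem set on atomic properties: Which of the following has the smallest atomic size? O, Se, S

Across a period the added protons contract the valence shell; down a group each new principal shell makes the atom larger.
All are in group 16, so atomic radius increases down the group.
The smallest atomic size among these belongs to O.

O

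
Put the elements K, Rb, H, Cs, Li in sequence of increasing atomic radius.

H is in period 1, group 1; Li is in period 2, group 1; K is in period 4, group 1; Rb is in period 5, group 1; Cs is in period 6, group 1.
Across a period the added protons contract the valence shell; down a group each new principal shell makes the atom larger.
All are in group 1, so atomic radius increases down the group.
So from smallest to largest: H < Li < K < Rb < Cs.

H < Li < K < Rb < Cs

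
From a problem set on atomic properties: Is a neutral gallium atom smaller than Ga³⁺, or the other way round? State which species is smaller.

Ga³⁺

Forming Ga³⁺ removes 3 electrons from Ga. Fewer electrons for the same nuclear charge means less shielding and a higher Z_eff on the remaining electrons, and for main-group metals the entire outer shell is lost.
A cation is smaller than its parent atom: Ga³⁺ < Ga.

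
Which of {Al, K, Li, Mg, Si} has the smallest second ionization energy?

Mg

The second ionization energy removes an electron from the +1 ion. For each element: Al⁺ still has 2 valence electrons; K⁺ is the bare [Ar] core; Li⁺ is the bare [He] core; Mg⁺ still has 1 valence electron; Si⁺ still has 3 valence electrons.
Breaking into a closed-shell core is much more expensive than removing a leftover valence electron — K and Li have the largest IE_2 here.
Valence configurations: Al⁺ [Ne]3s², Mg⁺ [Ne]3s¹, Si⁺ [Ne]3s²3p¹.
Si⁺ loses a lone 3p electron whereas Al⁺ must break into a filled 3s² pair, so IE_2(Al) > IE_2(Si) even though Si has the higher nuclear charge.
Approximate IE_2 values (kJ/mol): Al 1817, K 3052, Li 7298, Mg 1451, Si 1577.
Overall IE_2 order: Mg < Si < Al < K < Li.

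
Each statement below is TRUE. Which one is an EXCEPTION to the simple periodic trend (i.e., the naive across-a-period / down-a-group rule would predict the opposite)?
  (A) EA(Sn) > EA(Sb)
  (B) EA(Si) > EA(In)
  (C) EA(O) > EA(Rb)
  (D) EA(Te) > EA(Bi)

The general trend: electron affinity increases across a period and decreases down a group.
(A) Sn (period 5, group 14) vs Sb (period 5, group 15): the stated order contradicts the simple trend.
(B) Si (period 3, group 14) vs In (period 5, group 13): the stated order agrees with the simple trend.
(C) O (period 2, group 16) vs Rb (period 5, group 1): the stated order agrees with the simple trend.
(D) Te (period 5, group 16) vs Bi (period 6, group 15): the stated order agrees with the simple trend.
The exception is (A): adding an electron to Sb's half-filled 5p³ is unfavourable, so Sn has the more exothermic EA.

(A)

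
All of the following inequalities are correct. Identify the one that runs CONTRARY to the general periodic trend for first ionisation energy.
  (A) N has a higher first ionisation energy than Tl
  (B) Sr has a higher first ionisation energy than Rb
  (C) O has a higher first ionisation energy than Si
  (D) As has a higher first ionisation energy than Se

(D)

The general trend: first ionisation energy increases across a period and decreases down a group.
(A) N (period 2, group 15) vs Tl (period 6, group 13): the stated order agrees with the simple trend.
(B) Sr (period 5, group 2) vs Rb (period 5, group 1): the stated order agrees with the simple trend.
(C) O (period 2, group 16) vs Si (period 3, group 14): the stated order agrees with the simple trend.
(D) As (period 4, group 15) vs Se (period 4, group 16): the stated order contradicts the simple trend.
The exception is (D): Se (4p⁴) ionizes more easily than half-filled As (4p³).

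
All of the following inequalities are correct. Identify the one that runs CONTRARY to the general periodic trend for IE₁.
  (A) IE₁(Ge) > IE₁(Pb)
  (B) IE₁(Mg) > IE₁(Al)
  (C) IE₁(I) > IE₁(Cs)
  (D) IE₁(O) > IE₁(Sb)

(B)

The general trend: IE₁ increases across a period and decreases down a group.
(A) Ge (period 4, group 14) vs Pb (period 6, group 14): the stated order agrees with the simple trend.
(B) Mg (period 3, group 2) vs Al (period 3, group 13): the stated order contradicts the simple trend.
(C) I (period 5, group 17) vs Cs (period 6, group 1): the stated order agrees with the simple trend.
(D) O (period 2, group 16) vs Sb (period 5, group 15): the stated order agrees with the simple trend.
The exception is (B): Al's single 3p electron is easier to remove than one from Mg's filled 3s².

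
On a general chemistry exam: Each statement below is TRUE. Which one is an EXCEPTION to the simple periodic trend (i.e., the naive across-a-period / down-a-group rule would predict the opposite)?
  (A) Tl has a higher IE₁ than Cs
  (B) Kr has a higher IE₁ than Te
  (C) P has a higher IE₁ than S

(C)

The general trend: IE₁ increases across a period and decreases down a group.
(A) Tl (period 6, group 13) vs Cs (period 6, group 1): the stated order agrees with the simple trend.
(B) Kr (period 4, group 18) vs Te (period 5, group 16): the stated order agrees with the simple trend.
(C) P (period 3, group 15) vs S (period 3, group 16): the stated order contradicts the simple trend.
The exception is (C): S (3p⁴) ionizes more easily than half-filled P (3p³) because the paired 3p electron in S is pushed out by e⁻–e⁻ repulsion.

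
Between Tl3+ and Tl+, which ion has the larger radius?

Tl+

Both ions have Z = 81 protons, but Tl3+ has lost more electrons, so its remaining electrons feel a larger effective nuclear charge per electron and are pulled in more tightly.
Higher positive charge → smaller ion, so Tl+ > Tl3+.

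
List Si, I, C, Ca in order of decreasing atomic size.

Ca > I > Si > C

C is in period 2, group 14; Si is in period 3, group 14; Ca is in period 4, group 2; I is in period 5, group 17.
Atomic radius shrinks across a period as nuclear charge pulls the same shell inward, and grows down a group as new shells are added.
Neither a single period nor a single group — weigh both effects.
Si > C: they share group 14; the group trend gives Si the larger value.
I > Si: the two effects oppose for this pair; the down-group effect wins (133 vs 116 pm).
Ca > I: the two effects oppose for this pair; the across-period effect wins (171 vs 133 pm).
For reference (pm): C 75, Si 116, Ca 171, I 133.
So from largest to smallest: Ca > I > Si > C.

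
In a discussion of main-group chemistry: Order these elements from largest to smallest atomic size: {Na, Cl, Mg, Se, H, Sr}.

Sr, Na, Mg, Se, Cl, H

Across a period the added protons contract the valence shell; down a group each new principal shell makes the atom larger.
These span different periods and groups, so the two trends combine.
Cl > H: the two effects oppose for this pair; the down-group effect wins (99 vs 32 pm).
Se > Cl: relative to Cl, both the across-period and down-group shifts push Se's atomic radius up.
Mg > Se: the two effects oppose for this pair; the across-period effect wins (139 vs 116 pm).
Na > Mg: both are in period 3; the period trend gives Na the larger value.
Sr > Na: the two effects oppose for this pair; the down-group effect wins (185 vs 155 pm).
Tabulated atomic radius (pm): H 32, Na 155, Mg 139, Cl 99, Se 116, Sr 185.
So from largest to smallest: Sr > Na > Mg > Se > Cl > H.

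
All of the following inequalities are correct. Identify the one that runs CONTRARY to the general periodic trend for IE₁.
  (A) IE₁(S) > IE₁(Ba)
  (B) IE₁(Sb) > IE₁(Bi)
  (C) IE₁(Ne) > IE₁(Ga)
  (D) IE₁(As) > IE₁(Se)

The general trend: IE₁ increases across a period and decreases down a group.
(A) S (period 3, group 16) vs Ba (period 6, group 2): the stated order agrees with the simple trend.
(B) Sb (period 5, group 15) vs Bi (period 6, group 15): the stated order agrees with the simple trend.
(C) Ne (period 2, group 18) vs Ga (period 4, group 13): the stated order agrees with the simple trend.
(D) As (period 4, group 15) vs Se (period 4, group 16): the stated order contradicts the simple trend.
The exception is (D): Se (4p⁴) ionizes more easily than half-filled As (4p³).

(D)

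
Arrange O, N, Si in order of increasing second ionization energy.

IE_2 is the cost of taking one more electron from the +1 cation: O⁺ still has 5 valence electrons; N⁺ still has 4 valence electrons; Si⁺ still has 3 valence electrons.
All are still removing valence electrons, so compare the +1 ions as you would atoms: IE_2 generally rises across a period (higher Z_eff) and falls down a group (larger shell), subject to the usual subshell exceptions.
Valence configurations: O⁺ [He]2s²2p³, N⁺ [He]2s²2p², Si⁺ [Ne]3s²3p¹.
Approximate IE_2 values (kJ/mol): O 3388, N 2856, Si 1577.
Hence IE_2: Si < N < O.

Si < N < O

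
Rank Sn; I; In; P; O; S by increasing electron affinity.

O is in period 2, group 16; P is in period 3, group 15; S is in period 3, group 16; In is in period 5, group 13; Sn is in period 5, group 14; I is in period 5, group 17.
Atoms with high Z_eff and room in the valence shell (especially the halogens) have the most exothermic electron affinities.
Here both period and group differ, so the two effects have to be weighed against each other.
P > In: both effects reinforce here, so P is clearly the higher of the two.
Sn > P: this pair runs against the simple trend — see the exception note.
O > Sn: relative to Sn, both the across-period and down-group shifts push O's electron affinity up.
S > O: this pair runs against the simple trend — see the exception note.
I > S: the two effects oppose for this pair; the across-period effect wins (295 vs 200 kJ/mol).
Note the exception: Sn has a higher electron affinity than P, contrary to the simple trend — adding an electron to P's half-filled np³ subshell costs electron-pairing energy.
Note the exception: S has a higher electron affinity than O, contrary to the simple trend — the compact 2p subshell of O repels the added electron more than S's larger 3p does.
For reference (kJ/mol): O 141, P 72, S 200, In 29, Sn 107, I 295.
So from lowest to highest: In < P < Sn < O < S < I.

In < P < Sn < O < S < I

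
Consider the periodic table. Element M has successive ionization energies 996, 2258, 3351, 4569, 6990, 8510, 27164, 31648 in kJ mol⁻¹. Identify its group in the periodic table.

Group 16

Look for the largest jump between consecutive ionization energies: IE7/IE6 ≈ 3.2, far larger than any earlier ratio.
That jump marks the point where a core electron is being removed. So the atom has 6 valence electrons.
A main-group element with 6 valence electrons is in group 16.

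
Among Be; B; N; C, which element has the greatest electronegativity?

N

EN rises left→right (higher Z_eff, smaller atoms) and falls top→bottom (larger, more shielded atoms).
All lie in period 2, so electronegativity increases left to right.
The greatest electronegativity among these belongs to N.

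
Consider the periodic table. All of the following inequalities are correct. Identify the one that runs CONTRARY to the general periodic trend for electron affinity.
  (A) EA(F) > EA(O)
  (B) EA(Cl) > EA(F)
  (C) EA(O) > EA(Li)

The general trend: electron affinity increases across a period and decreases down a group.
(A) F (period 2, group 17) vs O (period 2, group 16): the stated order agrees with the simple trend.
(B) Cl (period 3, group 17) vs F (period 2, group 17): the stated order contradicts the simple trend.
(C) O (period 2, group 16) vs Li (period 2, group 1): the stated order agrees with the simple trend.
The exception is (B): F's small 2p subshell makes the incoming electron feel strong e⁻–e⁻ repulsion, so Cl actually releases more energy on gaining an electron.

(B)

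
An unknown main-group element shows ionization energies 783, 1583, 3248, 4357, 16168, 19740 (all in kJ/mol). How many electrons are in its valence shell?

4

Look for the largest jump between consecutive ionization energies: IE5/IE4 ≈ 3.7, far larger than any earlier ratio.
That jump marks the point where a core electron is being removed. So the atom has 4 valence electrons.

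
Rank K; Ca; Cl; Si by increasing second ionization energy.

After 1 electron has been removed, what remains? K⁺ is the bare [Ar] core; Ca⁺ still has 1 valence electron; Cl⁺ still has 6 valence electrons; Si⁺ still has 3 valence electrons.
Pulling an electron out of a noble-gas core costs far more than removing a remaining valence electron, so K sits at the high end of IE_2.
Valence configurations: Ca⁺ [Ar]4s¹, Cl⁺ [Ne]3s²3p⁴, Si⁺ [Ne]3s²3p¹.
Tabulated IE_2 (kJ/mol): K 3052, Ca 1145, Cl 2298, Si 1577.
Putting it together, IE_2: Ca < Si < Cl < K.

Ca < Si < Cl < K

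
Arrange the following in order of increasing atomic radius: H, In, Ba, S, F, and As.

H < F < S < As < In < Ba

H is in period 1, group 1; F is in period 2, group 17; S is in period 3, group 16; As is in period 4, group 15; In is in period 5, group 13; Ba is in period 6, group 2.
Radius decreases left→right (rising Z_eff, same n) and increases top→bottom (higher n).
Here both period and group differ, so the two effects have to be weighed against each other.
F > H: the two effects oppose for this pair; the down-group effect wins (64 vs 32 pm).
S > F: relative to F, both the across-period and down-group shifts push S's atomic radius up.
As > S: relative to S, both the across-period and down-group shifts push As's atomic radius up.
In > As: both effects reinforce here, so In is clearly the larger of the two.
Ba > In: relative to In, both the across-period and down-group shifts push Ba's atomic radius up.
Tabulated atomic radius (pm): H 32, F 64, S 103, As 121, In 142, Ba 196.
So from smallest to largest: H < F < S < As < In < Ba.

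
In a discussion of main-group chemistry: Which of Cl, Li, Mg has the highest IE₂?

Li

Consider each +1 ion: Cl⁺ still has 6 valence electrons; Li⁺ is the bare [He] core; Mg⁺ still has 1 valence electron.
Breaking into a closed-shell core is much more expensive than removing a leftover valence electron — Li has the largest IE_2 here.
Valence configurations: Cl⁺ [Ne]3s²3p⁴, Mg⁺ [Ne]3s¹.
Tabulated IE_2 (kJ/mol): Cl 2298, Li 7298, Mg 1451.
So the second ionization energies run Mg < Cl < Li.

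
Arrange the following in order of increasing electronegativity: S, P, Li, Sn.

Li is in period 2, group 1; P is in period 3, group 15; S is in period 3, group 16; Sn is in period 5, group 14.
Atoms toward the upper right of the periodic table pull bonding electrons most strongly.
Neither a single period nor a single group — weigh both effects.
Sn > Li: period and group pull opposite ways; the across-period shift dominates (1.96 vs 0.98).
P > Sn: both effects reinforce here, so P is clearly the higher of the two.
S > P: both are in period 3; the period trend gives S the larger value.
For reference (Pauling): Li 0.98, P 2.19, S 2.58, Sn 1.96.
So from lowest to highest: Li < Sn < P < S.

Li < Sn < P < S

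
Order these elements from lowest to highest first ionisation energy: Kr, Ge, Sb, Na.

Na is in period 3, group 1; Ge is in period 4, group 14; Kr is in period 4, group 18; Sb is in period 5, group 15.
Removing the outermost electron gets harder across a period and easier down a group.
Here both period and group differ, so the two effects have to be weighed against each other.
Ge > Na: the two effects oppose for this pair; the across-period effect wins (762 vs 496 kJ/mol).
Sb > Ge: period and group pull opposite ways; the across-period shift dominates (831 vs 762 kJ/mol).
Kr > Sb: both effects reinforce here, so Kr is clearly the higher of the two.
Approximate values (kJ/mol): Na 496, Ge 762, Kr 1351, Sb 831.
So from lowest to highest: Na < Ge < Sb < Kr.

Na, Ge, Sb, Kr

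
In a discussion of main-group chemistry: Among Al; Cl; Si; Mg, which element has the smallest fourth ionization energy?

Si

The fourth ionization energy removes an electron from the +3 ion. For each element: Al³⁺ is the bare [Ne] core; Cl³⁺ still has 4 valence electrons; Si³⁺ still has 1 valence electron; Mg³⁺ is already 1 electron into the core.
Core electrons are held far more tightly than valence electrons, so Mg and Al top the IE_4 order.
Valence configurations: Cl³⁺ [Ne]3s²3p², Si³⁺ [Ne]3s¹.
The numbers (kJ/mol): Al 11577, Cl 5159, Si 4356, Mg 10543.
Putting it together, IE_4: Si < Cl < Mg < Al.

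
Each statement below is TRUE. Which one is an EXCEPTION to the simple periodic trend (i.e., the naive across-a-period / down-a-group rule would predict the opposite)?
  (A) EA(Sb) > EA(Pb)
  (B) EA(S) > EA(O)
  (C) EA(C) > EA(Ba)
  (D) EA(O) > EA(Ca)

(B)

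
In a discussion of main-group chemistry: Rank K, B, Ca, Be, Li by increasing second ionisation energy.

Ca < Be < B < K < Li

Consider each +1 ion: K⁺ is the bare [Ar] core; B⁺ still has 2 valence electrons; Ca⁺ still has 1 valence electron; Be⁺ still has 1 valence electron; Li⁺ is the bare [He] core.
Core electrons are held far more tightly than valence electrons, so K and Li top the IE_2 order.
Valence configurations: B⁺ [He]2s², Ca⁺ [Ar]4s¹, Be⁺ [He]2s¹.
Tabulated IE_2 (kJ/mol): K 3052, B 2427, Ca 1145, Be 1757, Li 7298.
Overall IE_2 order: Ca < Be < B < K < Li.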